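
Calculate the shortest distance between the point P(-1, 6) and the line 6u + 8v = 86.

22/5

d = |6·(-1) + 8·6 − 86| / √(36 + 64) = |-44|/10 = 22/5.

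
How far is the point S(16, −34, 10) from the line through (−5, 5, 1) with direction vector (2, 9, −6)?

3√106

Direction vector d = (2, 9, −6).
AP = (21, −39, 9); AP·d = -363, |AP|² = 2043, |d|² = 121.
distance² = |AP|² − (AP·d)²/|d|² = 2043 − 131769/121 = 954, so the distance is 3√106.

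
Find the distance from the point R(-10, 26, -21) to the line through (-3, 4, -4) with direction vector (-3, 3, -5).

Direction vector d = (-3, 3, -5).
AP = (-7, 22, -17), and AP × d = (-59, 16, 45).
|AP × d|² = 5762 and |d|² = 43, so the distance is √(5762/43) = √134.

√134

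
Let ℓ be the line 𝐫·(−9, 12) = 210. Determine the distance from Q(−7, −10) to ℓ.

89/5

The normal to the line is n = (−9, 12) with |n| = 15.
|n·Q − 210| = |-57 − 210| = 267, so the distance is 267/15 = 89/5.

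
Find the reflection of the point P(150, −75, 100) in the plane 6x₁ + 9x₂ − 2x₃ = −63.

With n = (6, 9, −2), the signed offset is (n·P − (-63))/|n|² = 88/121 = 8/11.
P' = P − 2t·n = (150, −75, 100) − (16/11)·(6, 9, −2) = (1554/11, −969/11, 1132/11).

(1554/11, -969/11, 1132/11)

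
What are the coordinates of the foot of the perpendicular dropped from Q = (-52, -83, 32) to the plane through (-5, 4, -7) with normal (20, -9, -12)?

The perpendicular from Q has direction n = (20, -9, -12): r = (-52, -83, 32) + λ(20, -9, -12).
Substitute into the plane: n·(Q + λn) = -52 gives -677 + 625λ = -52, so λ = 1.
Foot = (-52, -83, 32) + 1·(20, -9, -12) = (-32, -92, 20).

(-32, -92, 20)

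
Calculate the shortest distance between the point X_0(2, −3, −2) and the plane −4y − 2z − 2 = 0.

7√5/5

n = (0, −4, −2); n·P − 2 = 14; |n| = 2√5; distance = 14/(2√5) = 7/√5.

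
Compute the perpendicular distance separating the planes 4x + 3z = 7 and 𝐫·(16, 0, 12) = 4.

Divide the second equation by 4 to match normals: 4x + 3z = 1.
With common normal n = (4, 0, 3) (|n| = 5), the distance is |7 − 1|/|n| = 6/5.

6/5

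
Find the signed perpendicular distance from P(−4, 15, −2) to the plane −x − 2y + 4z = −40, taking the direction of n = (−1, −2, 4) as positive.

2√21/7

n·P − (-40) = 6.
|n| = √21, so the signed distance is 2√21/7.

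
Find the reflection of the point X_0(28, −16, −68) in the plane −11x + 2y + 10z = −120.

n = (−11, 2, 10), |n|² = 225, n·X_0 − (-120) = -900, so t = -900/225 = -4.
Foot F = X_0 − (-4)·n = (−16, −8, −28); the reflection is 2F − X_0 = (−60, 0, 12).

(-60, 0, 12)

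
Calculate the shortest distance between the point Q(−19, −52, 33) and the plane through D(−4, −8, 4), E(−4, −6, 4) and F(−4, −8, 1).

DE = (0, 2, 0) and DF = (0, 0, −3), so a normal is n = DE × DF = (−6, 0, 0).
Then n·(−19, −52, 33) − 24 = 90.
|n| = √(36 + 0 + 0) = 6, so the distance is |90|/6 = 15.

15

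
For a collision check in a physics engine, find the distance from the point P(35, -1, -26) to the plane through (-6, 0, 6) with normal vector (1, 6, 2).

The plane has equation n·(r − (-6, 0, 6)) = 0, i.e. n·r = 6.
d = |1·35 + 6·(-1) + 2·(-26) − 6| / √(1 + 36 + 4) = |-29| / √41 = 29√41/41.

29/√41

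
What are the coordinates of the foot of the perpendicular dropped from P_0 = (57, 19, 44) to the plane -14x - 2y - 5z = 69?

(-13, 9, 19)

n = (-14, -2, -5), |n|² = 225, and n·P_0 − 69 = -1125.
t = -1125/225 = -5, so the foot is P_0 − t·n = (57, 19, 44) − (-5)·(-14, -2, -5) = (-13, 9, 19).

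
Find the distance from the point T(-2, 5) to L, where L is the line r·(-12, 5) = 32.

d = |(-12)·(-2) + 5·5 − 32| / √(144 + 25) = |17|/13 = 17/13.

17/13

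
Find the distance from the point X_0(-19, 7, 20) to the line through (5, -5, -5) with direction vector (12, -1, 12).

√1345

Direction vector d = (12, -1, 12).
AP = (-24, 12, 25), and AP × d = (169, 588, -120).
|AP × d|² = 388705 and |d|² = 289, so the distance is √(388705/289) = √1345.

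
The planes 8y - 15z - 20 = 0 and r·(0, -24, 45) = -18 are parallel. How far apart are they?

14/17

Divide the second equation by -3 to match normals: 8y - 15z = 6.
With common normal n = (0, 8, -15) (|n| = 17), the distance is |20 − 6|/|n| = 14/17.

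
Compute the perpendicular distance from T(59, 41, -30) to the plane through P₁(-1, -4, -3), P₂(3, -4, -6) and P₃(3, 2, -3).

P₁P₂ = (4, 0, -3) and P₁P₃ = (4, 6, 0), so a normal is n = P₁P₂ × P₁P₃ = (18, -12, 24).
n = (18, -12, 24); n·P − (-42) = -108; |n| = 6√29; distance = 108/(6√29) = 18√29/29.

18/√29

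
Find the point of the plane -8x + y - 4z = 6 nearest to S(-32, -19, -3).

(-8, -22, 9)

n = (-8, 1, -4), |n|² = 81, and n·S − 6 = 243.
t = 243/81 = 3, so the foot is S − t·n = (-32, -19, -3) − 3·(-8, 1, -4) = (-8, -22, 9).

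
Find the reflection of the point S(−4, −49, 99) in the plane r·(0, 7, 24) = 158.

(-4, -91, -45)

n = (0, 7, 24), |n|² = 625, n·S − 158 = 1875, so t = 1875/625 = 3.
Foot F = S − 3·n = (−4, −70, 27); the reflection is 2F − S = (−4, −91, −45).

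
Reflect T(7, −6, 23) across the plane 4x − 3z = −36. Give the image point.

n = (4, 0, −3), |n|² = 25, n·T − (-36) = -5, so t = -5/25 = -1/5.
Foot F = T − (-1/5)·n = (39/5, −6, 112/5); the reflection is 2F − T = (43/5, −6, 109/5).

(43/5, -6, 109/5)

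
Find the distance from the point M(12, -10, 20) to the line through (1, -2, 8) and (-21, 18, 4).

2√26

A direction vector is d = (-22, 20, -4).
AP = (11, -8, 12); AP·d = -450, |AP|² = 329, |d|² = 900.
distance² = |AP|² − (AP·d)²/|d|² = 329 − 202500/900 = 104, so the distance is 2√26.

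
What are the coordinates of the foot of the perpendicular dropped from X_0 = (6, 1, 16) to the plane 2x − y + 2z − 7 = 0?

The perpendicular from X_0 has direction n = (2, −1, 2): r = (6, 1, 16) + λ(2, −1, 2).
Substitute into the plane: n·(X_0 + λn) = 7 gives 43 + 9λ = 7, so λ = -4.
Foot = (6, 1, 16) + (-4)·(2, −1, 2) = (−2, 5, 8).

(-2, 5, 8)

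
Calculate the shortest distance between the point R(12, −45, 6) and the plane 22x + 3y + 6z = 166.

1/23

Normal vector n = (22, 3, 6), and n·(12, −45, 6) − 166 = −1.
|n| = √(484 + 9 + 36) = 23, so the distance is |-1|/23 = 1/23.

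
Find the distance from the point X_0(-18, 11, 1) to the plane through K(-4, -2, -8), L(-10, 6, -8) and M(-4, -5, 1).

KL = (-6, 8, 0) and KM = (0, -3, 9), so a normal is n = KL × KM = (72, 54, 18).
Then n·(-18, 11, 1) - (-540) = -144.
|n| = √(5184 + 2916 + 324) = 18√26, so the distance is |-144|/(18√26) = 4√26/13.

8/√26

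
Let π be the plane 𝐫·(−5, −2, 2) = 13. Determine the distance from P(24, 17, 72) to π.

23√33/33

d = |(-5)·24 + (-2)·17 + 2·72 − 13| / √(25 + 4 + 4) = |-23| / √33 = 23√33/33.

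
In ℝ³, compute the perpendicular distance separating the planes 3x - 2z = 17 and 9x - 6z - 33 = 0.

6√13/13

Divide the second equation by 3 to match normals: 3x - 2z = 11.
Both planes have normal n = (3, 0, -2), |n| = √13. Any point on the first plane is at distance |11 − 17|/|n| = 6/√13 from the second.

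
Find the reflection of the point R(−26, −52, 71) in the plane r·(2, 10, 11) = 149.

With n = (2, 10, 11), the signed offset is (n·R − 149)/|n|² = 60/225 = 4/15.
R' = R − 2t·n = (−26, −52, 71) − (8/15)·(2, 10, 11) = (−406/15, −172/3, 977/15).

(-406/15, -172/3, 977/15)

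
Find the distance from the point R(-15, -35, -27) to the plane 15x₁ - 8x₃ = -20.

11/17

Normal vector n = (15, 0, -8), and n·(-15, -35, -27) - (-20) = 11.
|n| = √(225 + 0 + 64) = 17, so the distance is |11|/17 = 11/17.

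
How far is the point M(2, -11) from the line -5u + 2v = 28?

d = |(-5)·2 + 2·(-11) − 28| / √(25 + 4) = |-60|/√29 = 60/√29.

60/√29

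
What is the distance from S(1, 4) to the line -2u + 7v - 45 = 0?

19/√53

d = |(-2)·1 + 7·4 − 45| / √(4 + 49) = |-19|/√53 = 19/√53.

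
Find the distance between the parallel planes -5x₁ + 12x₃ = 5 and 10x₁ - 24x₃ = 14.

Divide the second equation by -2 to match normals: -5x₁ + 12x₃ = -7.
Both planes have normal n = (-5, 0, 12), |n| = 13. Any point on the first plane is at distance |(-7) − 5|/|n| = 12/13 from the second.

12/13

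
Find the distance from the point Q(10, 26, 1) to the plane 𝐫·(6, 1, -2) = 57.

27/√41

Normal vector n = (6, 1, -2), and n·(10, 26, 1) - 57 = 27.
|n| = √(36 + 1 + 4) = √41, so the distance is |27|/√41 = 27√41/41.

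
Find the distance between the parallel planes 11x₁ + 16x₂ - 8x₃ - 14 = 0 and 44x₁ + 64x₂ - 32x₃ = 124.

17/21

Divide the second equation by 4 to match normals: 11x₁ + 16x₂ - 8x₃ = 31.
With common normal n = (11, 16, -8) (|n| = 21), the distance is |14 − 31|/|n| = 17/21.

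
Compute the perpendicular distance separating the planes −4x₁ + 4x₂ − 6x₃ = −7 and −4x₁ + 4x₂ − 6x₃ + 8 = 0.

Both planes have normal n = (−4, 4, −6), |n| = 2√17. Any point on the first plane is at distance |(-8) − (-7)|/|n| = 1/(2√17) = √17/34 from the second.

1/(2√17)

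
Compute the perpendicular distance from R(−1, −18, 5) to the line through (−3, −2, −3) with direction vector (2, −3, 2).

2√13

Direction vector d = (2, −3, 2).
AP = (2, −16, 8), and AP × d = (−8, 12, 26).
|AP × d|² = 884 and |d|² = 17, so the distance is √(884/17) = √52 = 2√13.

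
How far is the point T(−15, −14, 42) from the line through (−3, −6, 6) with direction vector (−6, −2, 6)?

12√2

Direction vector d = (−6, −2, 6).
AP = (−12, −8, 36), and AP × d = (24, −144, −24).
|AP × d|² = 21888 and |d|² = 76, so the distance is √(21888/76) = √288 = 12√2.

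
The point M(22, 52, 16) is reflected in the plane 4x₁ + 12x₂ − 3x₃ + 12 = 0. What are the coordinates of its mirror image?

n = (4, 12, −3), |n|² = 169, n·M − (-12) = 676, so t = 676/169 = 4.
Foot F = M − 4·n = (6, 4, 28); the reflection is 2F − M = (−10, −44, 40).

(-10, -44, 40)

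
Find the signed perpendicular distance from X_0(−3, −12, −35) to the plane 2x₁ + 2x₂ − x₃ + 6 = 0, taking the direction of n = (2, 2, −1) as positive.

11/3

n·X_0 − (-6) = 11.
|n| = 3, so the signed distance is 11/3.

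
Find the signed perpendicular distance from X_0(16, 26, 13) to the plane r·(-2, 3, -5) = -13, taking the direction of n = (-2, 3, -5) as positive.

-6/√38

n·X_0 − (-13) = -6.
|n| = √38, so the signed distance is -6/√38.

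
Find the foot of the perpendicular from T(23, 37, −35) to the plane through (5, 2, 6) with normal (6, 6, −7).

(-7, 7, 0)

The perpendicular from T has direction n = (6, 6, −7): r = (23, 37, −35) + t(6, 6, −7).
Substitute into the plane: n·(T + tn) = 0 gives 605 + 121t = 0, so t = -5.
Foot = (23, 37, −35) + (-5)·(6, 6, −7) = (−7, 7, 0).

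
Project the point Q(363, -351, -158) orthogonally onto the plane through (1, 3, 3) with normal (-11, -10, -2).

n = (-11, -10, -2), |n|² = 225, and n·Q − (-47) = -120.
t = -120/225 = -8/15, so the foot is Q − t·n = (363, -351, -158) − (-8/15)·(-11, -10, -2) = (5357/15, -1069/3, -2386/15).

(5357/15, -1069/3, -2386/15)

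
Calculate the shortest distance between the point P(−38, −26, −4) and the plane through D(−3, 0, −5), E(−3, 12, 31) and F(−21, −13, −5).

19/23

DE = (0, 12, 36) and DF = (−18, −13, 0), so a normal is n = DE × DF = (468, −648, 216).
d = |468·(-38) + (-648)·(-26) + 216·(-4) − (-2484)| / √(219024 + 419904 + 46656) = |684| / 828 = 19/23.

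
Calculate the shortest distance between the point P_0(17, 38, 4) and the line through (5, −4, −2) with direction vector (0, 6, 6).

Direction vector d = (0, 6, 6).
AP = (12, 42, 6); AP·d = 288, |AP|² = 1944, |d|² = 72.
distance² = |AP|² − (AP·d)²/|d|² = 1944 − 82944/72 = 792, so the distance is 6√22.

6√22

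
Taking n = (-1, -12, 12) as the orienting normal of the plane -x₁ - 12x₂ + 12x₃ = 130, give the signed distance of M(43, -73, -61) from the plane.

-29/17

n·M − 130 = -29.
|n| = 17, so the signed distance is -29/17.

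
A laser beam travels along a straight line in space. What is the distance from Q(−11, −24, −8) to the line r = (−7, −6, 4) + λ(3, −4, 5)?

Direction vector d = (3, −4, 5).
AP = (−4, −18, −12), and AP × d = (−138, −16, 70).
|AP × d|² = 24200 and |d|² = 50, so the distance is √(24200/50) = √484 = 22.

22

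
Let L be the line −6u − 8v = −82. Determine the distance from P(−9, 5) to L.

The normal to the line is n = (−6, −8) with |n| = 10.
|n·P − (-82)| = |14 − (-82)| = 96, so the distance is 96/10 = 48/5.

48/5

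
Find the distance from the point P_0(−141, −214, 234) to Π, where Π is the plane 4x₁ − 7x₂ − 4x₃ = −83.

9

Normal vector n = (4, −7, −4), and n·(−141, −214, 234) − (−83) = 81.
|n| = √(16 + 49 + 16) = 9, so the distance is |81|/9 = 9.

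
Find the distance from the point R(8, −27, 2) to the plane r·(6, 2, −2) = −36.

13/√11

Normal vector n = (6, 2, −2), and n·(8, −27, 2) − (−36) = 26.
|n| = √(36 + 4 + 4) = 2√11, so the distance is |26|/(2√11) = 13√11/11.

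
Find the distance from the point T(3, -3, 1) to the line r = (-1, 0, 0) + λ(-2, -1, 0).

Direction vector d = (-2, -1, 0).
AP = (4, -3, 1); AP·d = -5, |AP|² = 26, |d|² = 5.
distance² = |AP|² − (AP·d)²/|d|² = 26 − 25/5 = 21, so the distance is √21.

√21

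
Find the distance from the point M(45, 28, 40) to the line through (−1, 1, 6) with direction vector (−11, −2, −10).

Direction vector d = (−11, −2, −10).
AP = (46, 27, 34); AP·d = -900, |AP|² = 4001, |d|² = 225.
distance² = |AP|² − (AP·d)²/|d|² = 4001 − 810000/225 = 401, so the distance is √401.

√401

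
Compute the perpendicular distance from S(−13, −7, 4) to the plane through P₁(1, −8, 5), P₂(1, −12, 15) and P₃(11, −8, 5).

P₁P₂ = (0, −4, 10) and P₁P₃ = (10, 0, 0), so a normal is n = P₁P₂ × P₁P₃ = (0, 100, 40).
Then n·(−13, −7, 4) − (−600) = 60.
|n| = √(0 + 10000 + 1600) = 20√29, so the distance is |60|/(20√29) = 3/√29.

3√29/29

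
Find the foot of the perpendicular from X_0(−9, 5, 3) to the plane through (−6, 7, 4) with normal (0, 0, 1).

n = (0, 0, 1), |n|² = 1, and n·X_0 − 4 = -1.
t = -1/1 = -1, so the foot is X_0 − t·n = (−9, 5, 3) − (-1)·(0, 0, 1) = (−9, 5, 4).

(-9, 5, 4)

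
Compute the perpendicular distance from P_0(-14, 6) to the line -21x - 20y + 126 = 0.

300/29

The normal to the line is n = (-21, -20) with |n| = 29.
|n·P_0 − (-126)| = |174 − (-126)| = 300, so the distance is 300/29.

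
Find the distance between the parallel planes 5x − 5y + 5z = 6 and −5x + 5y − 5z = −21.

Divide the second equation by -1 to match normals: 5x − 5y + 5z = 21.
With common normal n = (5, −5, 5) (|n| = 5√3), the distance is |6 − 21|/|n| = 15/(5√3) = √3.

√3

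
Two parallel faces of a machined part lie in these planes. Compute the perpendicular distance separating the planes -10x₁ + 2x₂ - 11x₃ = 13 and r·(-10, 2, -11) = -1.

With common normal n = (-10, 2, -11) (|n| = 15), the distance is |13 − (-1)|/|n| = 14/15.

14/15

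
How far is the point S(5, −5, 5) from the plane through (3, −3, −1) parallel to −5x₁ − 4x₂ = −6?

Parallel planes share the normal n = (−5, −4, 0); since (3, −3, −1) lies on the plane, its equation is −5x₁ − 4x₂ = -3.
Then n·(5, −5, 5) − (−3) = −2.
|n| = √(25 + 16 + 0) = √41, so the distance is |-2|/√41 = 2/√41.

2/√41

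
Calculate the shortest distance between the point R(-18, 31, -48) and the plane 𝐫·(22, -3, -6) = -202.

1/23

Normal vector n = (22, -3, -6), and n·(-18, 31, -48) - (-202) = 1.
|n| = √(484 + 9 + 36) = 23, so the distance is |1|/23 = 1/23.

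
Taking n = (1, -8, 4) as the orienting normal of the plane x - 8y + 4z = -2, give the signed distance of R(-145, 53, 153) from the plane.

5

n·R − (-2) = 45.
|n| = 9, so the signed distance is 45/9 = 5.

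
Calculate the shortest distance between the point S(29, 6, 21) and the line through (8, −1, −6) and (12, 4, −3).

A direction vector is d = (4, 5, 3).
AP = (21, 7, 27), and AP × d = (−114, 45, 77).
|AP × d|² = 20950 and |d|² = 50, so the distance is √(20950/50) = √419.

√419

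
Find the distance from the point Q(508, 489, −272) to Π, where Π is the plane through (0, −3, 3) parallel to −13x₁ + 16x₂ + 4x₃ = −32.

8

Parallel planes share the normal n = (−13, 16, 4); since (0, −3, 3) lies on the plane, its equation is −13x₁ + 16x₂ + 4x₃ = -36.
d = |(-13)·508 + 16·489 + 4·(-272) − (-36)| / √(169 + 256 + 16) = |168| / 21 = 8.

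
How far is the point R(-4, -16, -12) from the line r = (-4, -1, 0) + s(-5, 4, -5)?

3√41

Direction vector d = (-5, 4, -5).
AP = (0, -15, -12); AP·d = 0, |AP|² = 369, |d|² = 66.
distance² = |AP|² − (AP·d)²/|d|² = 369 − 0/66 = 369, so the distance is 3√41.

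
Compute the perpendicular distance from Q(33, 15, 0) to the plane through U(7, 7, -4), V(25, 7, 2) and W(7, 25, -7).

UV = (18, 0, 6) and UW = (0, 18, -3), so a normal is n = UV × UW = (-108, 54, 324).
d = |(-108)·33 + 54·15 + 324·0 − (-1674)| / √(11664 + 2916 + 104976) = |-1080| / (54√41) = 20√41/41.

20/√41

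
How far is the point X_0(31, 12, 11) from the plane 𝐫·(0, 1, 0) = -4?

16

n = (0, 1, 0); n·P − (-4) = 16; |n| = 1; distance = 16/1 = 16.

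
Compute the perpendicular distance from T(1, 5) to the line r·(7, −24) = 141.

254/25

d = |7·1 + (-24)·5 − 141| / √(49 + 576) = |-254|/25 = 254/25.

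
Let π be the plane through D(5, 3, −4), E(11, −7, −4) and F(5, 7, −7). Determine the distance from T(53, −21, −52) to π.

12√2/5

DE = (6, −10, 0) and DF = (0, 4, −3), so a normal is n = DE × DF = (30, 18, 24).
Then n·(53, −21, −52) − 108 = −144.
|n| = √(900 + 324 + 576) = 30√2, so the distance is |-144|/(30√2) = 12√2/5.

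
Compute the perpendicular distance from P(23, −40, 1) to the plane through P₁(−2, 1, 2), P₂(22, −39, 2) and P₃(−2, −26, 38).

P₁P₂ = (24, −40, 0) and P₁P₃ = (0, −27, 36), so a normal is n = P₁P₂ × P₁P₃ = (−1440, −864, −648).
d = |(-1440)·23 + (-864)·(-40) + (-648)·1 − 720| / √(2073600 + 746496 + 419904) = |72| / 1800 = 1/25.

1/25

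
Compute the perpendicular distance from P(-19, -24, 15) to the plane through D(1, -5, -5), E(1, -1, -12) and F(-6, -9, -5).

DE = (0, 4, -7) and DF = (-7, -4, 0), so a normal is n = DE × DF = (-28, 49, 28).
Then n·(-19, -24, 15) - (-413) = 189.
|n| = √(784 + 2401 + 784) = 63, so the distance is |189|/63 = 3.

3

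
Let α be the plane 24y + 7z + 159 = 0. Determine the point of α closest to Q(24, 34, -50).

(24, 10, -57)

The perpendicular from Q has direction n = (0, 24, 7): r = (24, 34, -50) + μ(0, 24, 7).
Substitute into the plane: n·(Q + μn) = -159 gives 466 + 625μ = -159, so μ = -1.
Foot = (24, 34, -50) + (-1)·(0, 24, 7) = (24, 10, -57).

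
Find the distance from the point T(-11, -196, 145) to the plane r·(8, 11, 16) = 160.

Normal vector n = (8, 11, 16), and n·(-11, -196, 145) - 160 = -84.
|n| = √(64 + 121 + 256) = 21, so the distance is |-84|/21 = 4.

4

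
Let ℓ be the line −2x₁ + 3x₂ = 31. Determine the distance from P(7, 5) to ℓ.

d = |(-2)·7 + 3·5 − 31| / √(4 + 9) = |-30|/√13 = 30/√13.

30√13/13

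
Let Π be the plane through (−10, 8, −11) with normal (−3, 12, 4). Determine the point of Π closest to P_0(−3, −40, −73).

(-18, 20, -53)

n = (−3, 12, 4), |n|² = 169, and n·P_0 − 82 = -845.
t = -845/169 = -5, so the foot is P_0 − t·n = (−3, −40, −73) − (-5)·(−3, 12, 4) = (−18, 20, −53).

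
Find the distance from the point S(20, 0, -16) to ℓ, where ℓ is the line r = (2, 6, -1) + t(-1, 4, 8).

Direction vector d = (-1, 4, 8).
AP = (18, -6, -15); AP·d = -162, |AP|² = 585, |d|² = 81.
distance² = |AP|² − (AP·d)²/|d|² = 585 − 26244/81 = 261, so the distance is 3√29.

3√29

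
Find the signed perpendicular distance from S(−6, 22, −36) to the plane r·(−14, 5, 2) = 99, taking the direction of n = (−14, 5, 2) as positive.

23/15

n·S − 99 = 23.
|n| = 15, so the signed distance is 23/15.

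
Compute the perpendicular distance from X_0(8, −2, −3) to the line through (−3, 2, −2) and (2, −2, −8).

A direction vector is d = (5, −4, −6).
AP = (11, −4, −1), and AP × d = (20, 61, −24).
|AP × d|² = 4697 and |d|² = 77, so the distance is √(4697/77) = √61.

√61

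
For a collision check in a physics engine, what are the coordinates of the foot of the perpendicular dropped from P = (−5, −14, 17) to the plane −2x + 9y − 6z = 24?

The perpendicular from P has direction n = (−2, 9, −6): r = (−5, −14, 17) + λ(−2, 9, −6).
Substitute into the plane: n·(P + λn) = 24 gives -218 + 121λ = 24, so λ = 2.
Foot = (−5, −14, 17) + 2·(−2, 9, −6) = (−9, 4, 5).

(-9, 4, 5)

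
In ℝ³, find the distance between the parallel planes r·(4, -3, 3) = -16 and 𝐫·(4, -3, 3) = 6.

22/√34

Both planes have normal n = (4, -3, 3), |n| = √34. Any point on the first plane is at distance |6 − (-16)|/|n| = 22/√34 = 11√34/17 from the second.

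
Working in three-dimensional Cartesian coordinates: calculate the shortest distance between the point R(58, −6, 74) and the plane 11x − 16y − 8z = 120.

Normal vector n = (11, −16, −8), and n·(58, −6, 74) − 120 = 22.
|n| = √(121 + 256 + 64) = 21, so the distance is |22|/21 = 22/21.

22/21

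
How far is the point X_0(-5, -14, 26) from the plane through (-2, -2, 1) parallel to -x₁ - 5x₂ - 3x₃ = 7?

Parallel planes share the normal n = (-1, -5, -3); since (-2, -2, 1) lies on the plane, its equation is -x₁ - 5x₂ - 3x₃ = 9.
Then n·(-5, -14, 26) - 9 = -12.
|n| = √(1 + 25 + 9) = √35, so the distance is |-12|/√35 = 12√35/35.

12√35/35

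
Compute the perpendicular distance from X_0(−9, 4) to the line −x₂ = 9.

13

d = |0·(-9) + (-1)·4 − 9| / √(0 + 1) = |-13|/1 = 13.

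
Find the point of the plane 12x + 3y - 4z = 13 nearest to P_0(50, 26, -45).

(-10, 11, -25)

n = (12, 3, -4), |n|² = 169, and n·P_0 − 13 = 845.
t = 845/169 = 5, so the foot is P_0 − t·n = (50, 26, -45) − 5·(12, 3, -4) = (-10, 11, -25).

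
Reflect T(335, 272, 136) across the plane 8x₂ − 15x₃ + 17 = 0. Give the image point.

n = (0, 8, −15), |n|² = 289, n·T − (-17) = 153, so t = 153/289 = 9/17.
Foot F = T − (9/17)·n = (335, 4552/17, 2447/17); the reflection is 2F − T = (335, 4480/17, 2582/17).

(335, 4480/17, 2582/17)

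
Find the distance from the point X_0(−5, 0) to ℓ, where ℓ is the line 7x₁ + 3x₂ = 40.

d = |7·(-5) + 3·0 − 40| / √(49 + 9) = |-75|/√58 = 75√58/58.

75/√58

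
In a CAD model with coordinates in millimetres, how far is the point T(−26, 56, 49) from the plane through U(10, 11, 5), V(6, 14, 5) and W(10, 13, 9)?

UV = (−4, 3, 0) and UW = (0, 2, 4), so a normal is n = UV × UW = (12, 16, −8).
d = |12·(-26) + 16·56 + (-8)·49 − 256| / √(144 + 256 + 64) = |-64| / (4√29) = 16/√29.

16/√29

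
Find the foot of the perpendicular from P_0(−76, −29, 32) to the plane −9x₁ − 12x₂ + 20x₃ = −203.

(-49, 7, -28)

n = (−9, −12, 20), |n|² = 625, and n·P_0 − (-203) = 1875.
t = 1875/625 = 3, so the foot is P_0 − t·n = (−76, −29, 32) − 3·(−9, −12, 20) = (−49, 7, −28).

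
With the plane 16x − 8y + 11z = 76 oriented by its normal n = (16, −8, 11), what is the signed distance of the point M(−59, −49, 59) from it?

n·M − 76 = 21.
|n| = 21, so the signed distance is 21/21 = 1.

1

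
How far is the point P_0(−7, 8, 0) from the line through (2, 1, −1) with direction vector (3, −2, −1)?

Direction vector d = (3, −2, −1).
AP = (−9, 7, 1), and AP × d = (−5, −6, −3).
|AP × d|² = 70 and |d|² = 14, so the distance is √(70/14) = √5.

√5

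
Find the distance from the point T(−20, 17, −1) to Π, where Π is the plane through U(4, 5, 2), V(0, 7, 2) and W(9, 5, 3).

UV = (−4, 2, 0) and UW = (5, 0, 1), so a normal is n = UV × UW = (2, 4, −10).
n = (2, 4, −10); n·P − 8 = 30; |n| = 2√30; distance = 30/(2√30) = 15/√30.

15/√30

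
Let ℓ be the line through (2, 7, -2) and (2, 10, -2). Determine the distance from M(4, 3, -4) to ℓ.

2√2

A direction vector is d = (0, 3, 0).
AP = (2, -4, -2), and AP × d = (6, 0, 6).
|AP × d|² = 72 and |d|² = 9, so the distance is √(72/9) = √8 = 2√2.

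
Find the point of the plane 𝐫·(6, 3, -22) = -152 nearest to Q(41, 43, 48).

n = (6, 3, -22), |n|² = 529, and n·Q − (-152) = -529.
t = -529/529 = -1, so the foot is Q − t·n = (41, 43, 48) − (-1)·(6, 3, -22) = (47, 46, 26).

(47, 46, 26)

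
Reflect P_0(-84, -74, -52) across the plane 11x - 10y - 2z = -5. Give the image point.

(-230/3, -242/3, -160/3)

n = (11, -10, -2), |n|² = 225, n·P_0 − (-5) = -75, so t = -75/225 = -1/3.
Foot F = P_0 − (-1/3)·n = (-241/3, -232/3, -158/3); the reflection is 2F − P_0 = (-230/3, -242/3, -160/3).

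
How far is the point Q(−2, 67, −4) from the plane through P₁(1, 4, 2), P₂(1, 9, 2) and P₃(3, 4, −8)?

21√26/26

P₁P₂ = (0, 5, 0) and P₁P₃ = (2, 0, −10), so a normal is n = P₁P₂ × P₁P₃ = (−50, 0, −10).
n = (−50, 0, −10); n·P − (-70) = 210; |n| = 10√26; distance = 210/(10√26) = 21√26/26.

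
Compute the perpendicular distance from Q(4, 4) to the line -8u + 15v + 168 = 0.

d = |(-8)·4 + 15·4 − (-168)| / √(64 + 225) = |196|/17 = 196/17.

196/17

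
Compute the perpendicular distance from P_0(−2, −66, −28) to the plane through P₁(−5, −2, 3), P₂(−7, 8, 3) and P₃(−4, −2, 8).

P₁P₂ = (−2, 10, 0) and P₁P₃ = (1, 0, 5), so a normal is n = P₁P₂ × P₁P₃ = (50, 10, −10).
d = |50·(-2) + 10·(-66) + (-10)·(-28) − (-300)| / √(2500 + 100 + 100) = |-180| / (30√3) = 2√3.

2√3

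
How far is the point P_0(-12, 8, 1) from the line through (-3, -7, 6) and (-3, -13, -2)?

3√34

A direction vector is d = (0, -6, -8).
AP = (-9, 15, -5), and AP × d = (-150, -72, 54).
|AP × d|² = 30600 and |d|² = 100, so the distance is √(30600/100) = √306 = 3√34.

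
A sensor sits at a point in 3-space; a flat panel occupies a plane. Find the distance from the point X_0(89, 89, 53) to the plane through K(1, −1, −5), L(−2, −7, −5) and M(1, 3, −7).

10

KL = (−3, −6, 0) and KM = (0, 4, −2), so a normal is n = KL × KM = (12, −6, −12).
Then n·(89, 89, 53) − 78 = −180.
|n| = √(144 + 36 + 144) = 18, so the distance is |-180|/18 = 10.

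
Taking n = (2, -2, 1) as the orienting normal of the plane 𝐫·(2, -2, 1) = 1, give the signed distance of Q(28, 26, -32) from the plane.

-29/3

n·Q − 1 = -29.
|n| = 3, so the signed distance is -29/3.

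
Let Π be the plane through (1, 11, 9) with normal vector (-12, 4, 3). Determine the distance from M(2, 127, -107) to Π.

8

The plane has equation n·(r − (1, 11, 9)) = 0, i.e. n·r = 59.
d = |(-12)·2 + 4·127 + 3·(-107) − 59| / √(144 + 16 + 9) = |104| / 13 = 8.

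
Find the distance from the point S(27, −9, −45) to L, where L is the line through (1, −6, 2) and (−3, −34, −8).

A direction vector is d = (−4, −28, −10).
AP = (26, −3, −47), and AP × d = (−1286, 448, −740).
|AP × d|² = 2402100 and |d|² = 900, so the distance is √(2402100/900) = √2669.

√2669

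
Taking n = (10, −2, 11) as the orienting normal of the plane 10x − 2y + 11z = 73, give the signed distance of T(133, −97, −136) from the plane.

n·T − 73 = -45.
|n| = 15, so the signed distance is -45/15 = -3.

-3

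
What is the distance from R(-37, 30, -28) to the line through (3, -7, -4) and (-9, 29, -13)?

A direction vector is d = (-12, 36, -9).
AP = (-40, 37, -24); AP·d = 2028, |AP|² = 3545, |d|² = 1521.
distance² = |AP|² − (AP·d)²/|d|² = 3545 − 4112784/1521 = 841, so the distance is 29.

29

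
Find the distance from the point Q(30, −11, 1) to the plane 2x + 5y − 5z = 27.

9/√6

Normal vector n = (2, 5, −5), and n·(30, −11, 1) − 27 = −27.
|n| = √(4 + 25 + 25) = 3√6, so the distance is |-27|/(3√6) = 9/√6.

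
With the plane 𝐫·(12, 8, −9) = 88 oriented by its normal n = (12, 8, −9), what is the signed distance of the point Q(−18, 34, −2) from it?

n·Q − 88 = -14.
|n| = 17, so the signed distance is -14/17.

-14/17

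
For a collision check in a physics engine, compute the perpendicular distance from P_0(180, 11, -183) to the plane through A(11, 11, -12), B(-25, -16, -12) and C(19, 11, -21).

AB = (-36, -27, 0) and AC = (8, 0, -9), so a normal is n = AB × AC = (243, -324, 216).
Then n·(180, 11, -183) - (-3483) = 4131.
|n| = √(59049 + 104976 + 46656) = 459, so the distance is |4131|/459 = 9.

9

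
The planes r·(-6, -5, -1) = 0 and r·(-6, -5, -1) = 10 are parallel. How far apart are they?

5√62/31

Both planes have normal n = (-6, -5, -1), |n| = √62. Any point on the first plane is at distance |10 − 0|/|n| = 10/√62 from the second.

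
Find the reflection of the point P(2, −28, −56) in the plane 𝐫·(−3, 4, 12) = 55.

(-28, 12, 64)

With n = (−3, 4, 12), the signed offset is (n·P − 55)/|n|² = -845/169 = -5.
P' = P − 2t·n = (2, −28, −56) − (-10)·(−3, 4, 12) = (−28, 12, 64).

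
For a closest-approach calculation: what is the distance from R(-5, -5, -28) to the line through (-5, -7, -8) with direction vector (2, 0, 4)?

Direction vector d = (2, 0, 4).
AP = (0, 2, -20); AP·d = -80, |AP|² = 404, |d|² = 20.
distance² = |AP|² − (AP·d)²/|d|² = 404 − 6400/20 = 84, so the distance is 2√21.

2√21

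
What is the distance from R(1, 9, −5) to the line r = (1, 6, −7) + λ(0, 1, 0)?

2

Direction vector d = (0, 1, 0).
AP = (0, 3, 2), and AP × d = (−2, 0, 0).
|AP × d|² = 4 and |d|² = 1, so the distance is √4 = 2.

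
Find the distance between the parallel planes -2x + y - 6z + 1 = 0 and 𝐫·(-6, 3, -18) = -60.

19√41/41

Divide the second equation by 3 to match normals: -2x + y - 6z = -20.
With common normal n = (-2, 1, -6) (|n| = √41), the distance is |(-1) − (-20)|/|n| = 19/√41 = 19√41/41.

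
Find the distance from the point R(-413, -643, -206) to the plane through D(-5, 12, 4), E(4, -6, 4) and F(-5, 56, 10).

DE = (9, -18, 0) and DF = (0, 44, 6), so a normal is n = DE × DF = (-108, -54, 396).
Then n·(-413, -643, -206) - 1476 = -3726.
|n| = √(11664 + 2916 + 156816) = 414, so the distance is |-3726|/414 = 9.

9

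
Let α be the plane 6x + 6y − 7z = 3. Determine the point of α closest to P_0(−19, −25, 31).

(5, -1, 3)

The perpendicular from P_0 has direction n = (6, 6, −7): r = (−19, −25, 31) + t(6, 6, −7).
Substitute into the plane: n·(P_0 + tn) = 3 gives -481 + 121t = 3, so t = 4.
Foot = (−19, −25, 31) + 4·(6, 6, −7) = (5, −1, 3).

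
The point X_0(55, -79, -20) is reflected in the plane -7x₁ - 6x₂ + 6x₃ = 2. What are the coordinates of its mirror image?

With n = (-7, -6, 6), the signed offset is (n·X_0 − 2)/|n|² = -33/121 = -3/11.
X_0' = X_0 − 2t·n = (55, -79, -20) − (-6/11)·(-7, -6, 6) = (563/11, -905/11, -184/11).

(563/11, -905/11, -184/11)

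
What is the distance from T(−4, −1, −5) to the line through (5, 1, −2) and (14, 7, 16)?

A direction vector is d = (9, 6, 18).
AP = (−9, −2, −3), and AP × d = (−18, 135, −36).
|AP × d|² = 19845 and |d|² = 441, so the distance is √(19845/441) = √45 = 3√5.

3√5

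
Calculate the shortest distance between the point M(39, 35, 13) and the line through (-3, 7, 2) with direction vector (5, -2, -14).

Direction vector d = (5, -2, -14).
AP = (42, 28, 11); AP·d = 0, |AP|² = 2669, |d|² = 225.
distance² = |AP|² − (AP·d)²/|d|² = 2669 − 0/225 = 2669, so the distance is √2669.

√2669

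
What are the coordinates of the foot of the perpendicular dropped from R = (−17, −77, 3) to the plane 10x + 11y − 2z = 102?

(33, -22, -7)

The perpendicular from R has direction n = (10, 11, −2): r = (−17, −77, 3) + t(10, 11, −2).
Substitute into the plane: n·(R + tn) = 102 gives -1023 + 225t = 102, so t = 5.
Foot = (−17, −77, 3) + 5·(10, 11, −2) = (33, −22, −7).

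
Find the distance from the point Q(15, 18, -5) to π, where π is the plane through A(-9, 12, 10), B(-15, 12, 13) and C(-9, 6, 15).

12/√70

AB = (-6, 0, 3) and AC = (0, -6, 5), so a normal is n = AB × AC = (18, 30, 36).
d = |18·15 + 30·18 + 36·(-5) − 558| / √(324 + 900 + 1296) = |72| / (6√70) = 6√70/35.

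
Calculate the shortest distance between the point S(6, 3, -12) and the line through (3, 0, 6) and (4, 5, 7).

3√38

A direction vector is d = (1, 5, 1).
AP = (3, 3, -18), and AP × d = (93, -21, 12).
|AP × d|² = 9234 and |d|² = 27, so the distance is √(9234/27) = √342 = 3√38.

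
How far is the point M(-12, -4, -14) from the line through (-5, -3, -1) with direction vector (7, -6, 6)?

Direction vector d = (7, -6, 6).
AP = (-7, -1, -13), and AP × d = (-84, -49, 49).
|AP × d|² = 11858 and |d|² = 121, so the distance is √(11858/121) = √98 = 7√2.

7√2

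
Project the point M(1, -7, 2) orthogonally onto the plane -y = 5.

The perpendicular from M has direction n = (0, -1, 0): r = (1, -7, 2) + t(0, -1, 0).
Substitute into the plane: n·(M + tn) = 5 gives 7 + 1t = 5, so t = -2.
Foot = (1, -7, 2) + (-2)·(0, -1, 0) = (1, -5, 2).

(1, -5, 2)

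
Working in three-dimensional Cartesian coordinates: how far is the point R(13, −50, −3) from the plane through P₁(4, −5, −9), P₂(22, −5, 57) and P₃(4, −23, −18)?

P₁P₂ = (18, 0, 66) and P₁P₃ = (0, −18, −9), so a normal is n = P₁P₂ × P₁P₃ = (1188, 162, −324).
Then n·(13, −50, −3) − 6858 = 1458.
|n| = √(1411344 + 26244 + 104976) = 1242, so the distance is |1458|/1242 = 27/23.

27/23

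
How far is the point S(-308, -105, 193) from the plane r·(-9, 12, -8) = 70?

6

Normal vector n = (-9, 12, -8), and n·(-308, -105, 193) - 70 = -102.
|n| = √(81 + 144 + 64) = 17, so the distance is |-102|/17 = 6.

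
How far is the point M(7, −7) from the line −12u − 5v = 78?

The normal to the line is n = (−12, −5) with |n| = 13.
|n·M − 78| = |-49 − 78| = 127, so the distance is 127/13.

127/13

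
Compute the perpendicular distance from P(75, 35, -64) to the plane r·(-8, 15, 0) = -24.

3

n = (-8, 15, 0); n·P − (-24) = -51; |n| = 17; distance = 51/17 = 3.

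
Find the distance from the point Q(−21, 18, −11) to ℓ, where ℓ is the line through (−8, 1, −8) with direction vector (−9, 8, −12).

√178

Direction vector d = (−9, 8, −12).
AP = (−13, 17, −3), and AP × d = (−180, −129, 49).
|AP × d|² = 51442 and |d|² = 289, so the distance is √(51442/289) = √178.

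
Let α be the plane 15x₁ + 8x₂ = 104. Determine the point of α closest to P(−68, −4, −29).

The perpendicular from P has direction n = (15, 8, 0): r = (−68, −4, −29) + μ(15, 8, 0).
Substitute into the plane: n·(P + μn) = 104 gives -1052 + 289μ = 104, so μ = 4.
Foot = (−68, −4, −29) + 4·(15, 8, 0) = (−8, 28, −29).

(-8, 28, -29)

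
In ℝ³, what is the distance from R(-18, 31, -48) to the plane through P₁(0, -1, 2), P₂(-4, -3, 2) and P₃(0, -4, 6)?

14/√29

P₁P₂ = (-4, -2, 0) and P₁P₃ = (0, -3, 4), so a normal is n = P₁P₂ × P₁P₃ = (-8, 16, 12).
n = (-8, 16, 12); n·P − 8 = 56; |n| = 4√29; distance = 56/(4√29) = 14√29/29.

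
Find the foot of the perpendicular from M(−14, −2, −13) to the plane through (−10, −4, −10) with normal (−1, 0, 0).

n = (−1, 0, 0), |n|² = 1, and n·M − 10 = 4.
t = 4/1 = 4, so the foot is M − t·n = (−14, −2, −13) − 4·(−1, 0, 0) = (−10, −2, −13).

(-10, -2, -13)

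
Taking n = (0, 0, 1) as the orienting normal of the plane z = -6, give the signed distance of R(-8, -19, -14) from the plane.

-8

n·R − (-6) = -8.
|n| = 1, so the signed distance is -8/1 = -8.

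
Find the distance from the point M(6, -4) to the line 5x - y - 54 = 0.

10√26/13

d = |5·6 + (-1)·(-4) − 54| / √(25 + 1) = |-20|/√26 = 10√26/13.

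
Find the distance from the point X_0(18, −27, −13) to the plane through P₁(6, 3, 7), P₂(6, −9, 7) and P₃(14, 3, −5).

4/√13

P₁P₂ = (0, −12, 0) and P₁P₃ = (8, 0, −12), so a normal is n = P₁P₂ × P₁P₃ = (144, 0, 96).
d = |144·18 + 96·(-13) − 1536| / √(20736 + 0 + 9216) = |-192| / (48√13) = 4√13/13.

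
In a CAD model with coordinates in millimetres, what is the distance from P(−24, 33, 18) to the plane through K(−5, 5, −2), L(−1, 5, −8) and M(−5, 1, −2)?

17√13/13

KL = (4, 0, −6) and KM = (0, −4, 0), so a normal is n = KL × KM = (−24, 0, −16).
n = (−24, 0, −16); n·P − 152 = 136; |n| = 8√13; distance = 136/(8√13) = 17√13/13.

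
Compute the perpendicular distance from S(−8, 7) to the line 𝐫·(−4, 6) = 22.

The normal to the line is n = (−4, 6) with |n| = 2√13.
|n·S − 22| = |74 − 22| = 52, so the distance is 52/(2√13) = 2√13.

2√13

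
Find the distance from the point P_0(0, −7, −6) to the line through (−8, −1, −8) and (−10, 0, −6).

A direction vector is d = (−2, 1, 2).
AP = (8, −6, 2), and AP × d = (−14, −20, −4).
|AP × d|² = 612 and |d|² = 9, so the distance is √(612/9) = √68 = 2√17.

2√17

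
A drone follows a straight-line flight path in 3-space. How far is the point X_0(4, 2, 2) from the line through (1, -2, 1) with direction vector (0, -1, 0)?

Direction vector d = (0, -1, 0).
AP = (3, 4, 1), and AP × d = (1, 0, -3).
|AP × d|² = 10 and |d|² = 1, so the distance is √10.

√10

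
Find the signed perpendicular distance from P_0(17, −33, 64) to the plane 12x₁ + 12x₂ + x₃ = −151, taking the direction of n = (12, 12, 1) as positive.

n·P_0 − (-151) = 23.
|n| = 17, so the signed distance is 23/17.

23/17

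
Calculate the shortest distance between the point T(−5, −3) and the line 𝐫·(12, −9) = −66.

11/5

The normal to the line is n = (12, −9) with |n| = 15.
|n·T − (-66)| = |-33 − (-66)| = 33, so the distance is 33/15 = 11/5.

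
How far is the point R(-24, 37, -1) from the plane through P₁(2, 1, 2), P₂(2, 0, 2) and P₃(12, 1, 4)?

11/√26

P₁P₂ = (0, -1, 0) and P₁P₃ = (10, 0, 2), so a normal is n = P₁P₂ × P₁P₃ = (-2, 0, 10).
n = (-2, 0, 10); n·P − 16 = 22; |n| = 2√26; distance = 22/(2√26) = 11√26/26.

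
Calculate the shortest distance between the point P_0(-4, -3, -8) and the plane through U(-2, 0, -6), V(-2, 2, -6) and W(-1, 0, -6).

2

UV = (0, 2, 0) and UW = (1, 0, 0), so a normal is n = UV × UW = (0, 0, -2).
Then n·(-4, -3, -8) - 12 = 4.
|n| = √(0 + 0 + 4) = 2, so the distance is |4|/2 = 2.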